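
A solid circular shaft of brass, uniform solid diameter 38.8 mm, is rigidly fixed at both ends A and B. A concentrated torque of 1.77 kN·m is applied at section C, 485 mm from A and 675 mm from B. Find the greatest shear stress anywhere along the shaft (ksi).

With uniform GJ and both ends fixed, compatibility θ_AC = θ_CB gives T_A·a = T_B·b, together with T_A + T_B = T₀.
T_A = T₀·b/(a+b) = 1770·675/1160 = 1030 N·m; T_B = 740.0 N·m.
τ in each portion: τ_AC = 8.98×10^7 Pa, τ_CB = 6.45×10^7 Pa; maximum is in AC.
τ_max = T_AC·r/J = 1030·0.0194/2.22×10^-7 = 8.980×10^7 Pa.

13.0 ksi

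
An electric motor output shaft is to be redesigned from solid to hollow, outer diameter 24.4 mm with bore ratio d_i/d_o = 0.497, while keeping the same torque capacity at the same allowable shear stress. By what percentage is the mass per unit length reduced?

21.5 %

Equal τ_max and T ⇒ the solid shaft needs d_s³ = d_o³(1−k⁴), so d_s = 24.4·(1−0.497⁴)^(1/3) = 23.89 mm.
Area ratio A_h/A_s = d_o²(1−k²)/d_s² = (1−k²)/(1−k⁴)^(2/3) = 0.7853.
Mass saving = 1 − 0.7853 = 21.5 %.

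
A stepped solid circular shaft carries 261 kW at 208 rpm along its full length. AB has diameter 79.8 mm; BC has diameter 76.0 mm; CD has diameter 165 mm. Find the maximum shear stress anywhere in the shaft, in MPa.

139 MPa

ω = 2π·208/60 = 21.78 rad/s, so T = P/ω = 261×10³ / 21.78 = 11980 N·m.
Under the same torque, τ_max = 16T/(πd³) is largest where d is smallest — segment BC (d = 76.0 mm).
τ_max = 16·11980/(π·(0.0760)³) = 1.390×10^8 Pa.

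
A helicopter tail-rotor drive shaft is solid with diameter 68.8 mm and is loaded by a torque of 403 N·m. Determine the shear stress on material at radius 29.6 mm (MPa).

J = πd⁴/32 = π(0.0688)⁴/32 = 2.200×10^-6 m⁴.
Shear stress varies linearly with radius: τ = T·r/J = 403.0 × 0.0296 / 2.200×10^-6 = 5.423×10^6 Pa.

5.42 MPa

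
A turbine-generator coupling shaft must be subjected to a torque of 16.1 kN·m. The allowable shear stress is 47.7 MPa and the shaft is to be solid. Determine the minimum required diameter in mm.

For a solid shaft τ_max = 16T/(πd³), so d = (16T/(π τ_allow))^(1/3) = (16·16100/(π·4.77×10^7))^(1/3) = 0.1198 m.

120 mm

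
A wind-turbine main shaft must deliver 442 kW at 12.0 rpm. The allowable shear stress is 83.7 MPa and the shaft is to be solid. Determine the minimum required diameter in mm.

278 mm

ω = 2π·12.0/60 = 1.257 rad/s, so T = P/ω = 442×10³ / 1.257 = 351700 N·m.
For a solid shaft τ_max = 16T/(πd³), so d = (16T/(π τ_allow))^(1/3) = (16·351700/(π·8.37×10^7))^(1/3) = 0.2776 m.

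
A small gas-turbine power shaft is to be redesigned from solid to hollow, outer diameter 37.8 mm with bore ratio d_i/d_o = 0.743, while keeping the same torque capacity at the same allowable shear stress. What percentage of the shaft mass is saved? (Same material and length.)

Equal τ_max and T ⇒ the solid shaft needs d_s³ = d_o³(1−k⁴), so d_s = 37.8·(1−0.743⁴)^(1/3) = 33.49 mm.
Area ratio A_h/A_s = d_o²(1−k²)/d_s² = (1−k²)/(1−k⁴)^(2/3) = 0.5708.
Mass saving = 1 − 0.5708 = 42.9 %.

42.9 %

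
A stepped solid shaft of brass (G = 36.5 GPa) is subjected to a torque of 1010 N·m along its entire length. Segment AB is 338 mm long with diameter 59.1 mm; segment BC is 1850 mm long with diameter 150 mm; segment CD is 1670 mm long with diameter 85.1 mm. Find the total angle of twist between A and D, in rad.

J_AB = π(0.0591)⁴/32 = 1.20×10^-6 m⁴; J_BC = π(0.150)⁴/32 = 4.97×10^-5 m⁴; J_CD = π(0.0851)⁴/32 = 5.15×10^-6 m⁴.
θ = (T/G)·Σ L_i/J_i = (1010/36.5×10⁹)·(0.338/1.20×10^-6 + 1.85/4.97×10^-5 + 1.67/5.15×10^-6) = 0.01781 rad.

0.0178 rad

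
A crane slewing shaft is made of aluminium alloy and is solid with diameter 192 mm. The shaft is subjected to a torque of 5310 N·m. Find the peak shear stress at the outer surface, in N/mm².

J = πd⁴/32 = π(0.192)⁴/32 = 1.334×10^-4 m⁴.
τ_max = T·r/J = 5310 × 0.0960 / 1.334×10^-4 = 3.821×10^6 Pa.

3.82 N/mm²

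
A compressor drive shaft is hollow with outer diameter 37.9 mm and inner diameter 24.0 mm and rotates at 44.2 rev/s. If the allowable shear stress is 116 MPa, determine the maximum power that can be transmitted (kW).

289 kW

J = π(d_o⁴ − d_i⁴)/32 = π(0.0379⁴ − 0.0240⁴)/32 = 1.700×10^-7 m⁴.
T_max = τ_allow·J/r = 1.16×10^8 × 1.700×10^-7 / 0.0189 = 1041 N·m.
ω = 2π·44.2 = 277.7 rad/s, so P_max = T_max·ω = 2.890×10^5 W.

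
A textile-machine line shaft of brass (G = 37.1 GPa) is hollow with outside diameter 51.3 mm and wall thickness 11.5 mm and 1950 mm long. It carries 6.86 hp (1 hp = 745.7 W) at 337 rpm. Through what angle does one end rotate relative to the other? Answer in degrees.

ω = 2π·337/60 = 35.29 rad/s, so T = P/ω = 6.86×745.7 / 35.29 = 145.0 N·m.
J = π(d_o⁴ − d_i⁴)/32 = π(0.0513⁴ − 0.0283⁴)/32 = 6.170×10^-7 m⁴.
θ = T·L/(G·J) = 145.0 × 1.95 / (37.1×10⁹ × 6.170×10^-7) = 0.01235 rad.

0.708°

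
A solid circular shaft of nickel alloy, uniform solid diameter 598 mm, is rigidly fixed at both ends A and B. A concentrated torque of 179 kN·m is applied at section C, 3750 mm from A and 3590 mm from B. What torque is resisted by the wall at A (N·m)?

With uniform GJ and both ends fixed, compatibility θ_AC = θ_CB gives T_A·a = T_B·b, together with T_A + T_B = T₀.
T_A = T₀·b/(a+b) = 179000·3590/7340 = 87550 N·m; T_B = 91450 N·m.

87500 N·m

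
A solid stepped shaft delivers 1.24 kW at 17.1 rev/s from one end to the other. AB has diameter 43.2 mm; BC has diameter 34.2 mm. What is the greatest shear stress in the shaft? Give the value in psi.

213 psi

ω = 2π·17.1 = 107.4 rad/s, so T = P/ω = 1.24×10³ / 107.4 = 11.54 N·m.
Under the same torque, τ_max = 16T/(πd³) is largest where d is smallest — segment BC (d = 34.2 mm).
τ_max = 16·11.54/(π·(0.0342)³) = 1.469×10^6 Pa.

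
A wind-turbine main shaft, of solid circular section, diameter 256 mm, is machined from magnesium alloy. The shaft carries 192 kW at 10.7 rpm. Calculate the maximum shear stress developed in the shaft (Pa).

ω = 2π·10.7/60 = 1.121 rad/s, so T = P/ω = 192×10³ / 1.121 = 171400 N·m.
J = πd⁴/32 = π(0.256)⁴/32 = 4.217×10^-4 m⁴.
τ_max = T·r/J = 171400 × 0.128 / 4.217×10^-4 = 5.202×10^7 Pa.

5.20e7 Pa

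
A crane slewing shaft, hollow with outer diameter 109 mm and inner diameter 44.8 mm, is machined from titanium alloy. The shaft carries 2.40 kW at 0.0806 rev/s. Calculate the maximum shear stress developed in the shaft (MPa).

ω = 2π·0.0806 = 0.5064 rad/s, so T = P/ω = 2.40×10³ / 0.5064 = 4739 N·m.
J = π(d_o⁴ − d_i⁴)/32 = π(0.109⁴ − 0.0448⁴)/32 = 1.346×10^-5 m⁴.
τ_max = T·r/J = 4739 × 0.0545 / 1.346×10^-5 = 1.918×10^7 Pa.

19.2 MPa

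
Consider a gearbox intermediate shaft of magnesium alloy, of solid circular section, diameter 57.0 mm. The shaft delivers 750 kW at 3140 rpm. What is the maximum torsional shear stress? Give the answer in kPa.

ω = 2π·3140/60 = 328.8 rad/s, so T = P/ω = 750×10³ / 328.8 = 2281 N·m.
J = πd⁴/32 = π(0.0570)⁴/32 = 1.036×10^-6 m⁴.
τ_max = T·r/J = 2281 × 0.0285 / 1.036×10^-6 = 6.273×10^7 Pa.

62700 kPa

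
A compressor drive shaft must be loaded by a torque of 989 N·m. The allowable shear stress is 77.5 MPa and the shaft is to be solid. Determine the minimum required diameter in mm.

For a solid shaft τ_max = 16T/(πd³), so d = (16T/(π τ_allow))^(1/3) = (16·989.0/(π·7.75×10^7))^(1/3) = 0.04021 m.

40.2 mm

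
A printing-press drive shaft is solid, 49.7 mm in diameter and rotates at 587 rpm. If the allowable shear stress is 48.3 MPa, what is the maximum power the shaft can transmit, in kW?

71.6 kW

J = πd⁴/32 = π(0.0497)⁴/32 = 5.990×10^-7 m⁴.
T_max = τ_allow·J/r = 4.83×10^7 × 5.990×10^-7 / 0.0249 = 1164 N·m.
ω = 2π·587/60 = 61.47 rad/s, so P_max = T_max·ω = 7.157×10^4 W.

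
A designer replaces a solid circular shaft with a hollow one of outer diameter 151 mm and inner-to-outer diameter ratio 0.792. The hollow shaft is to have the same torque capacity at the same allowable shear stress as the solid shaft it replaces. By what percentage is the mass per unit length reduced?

48.0 %

Equal τ_max and T ⇒ the solid shaft needs d_s³ = d_o³(1−k⁴), so d_s = 151·(1−0.792⁴)^(1/3) = 127.8 mm.
Area ratio A_h/A_s = d_o²(1−k²)/d_s² = (1−k²)/(1−k⁴)^(2/3) = 0.5202.
Mass saving = 1 − 0.5202 = 48.0 %.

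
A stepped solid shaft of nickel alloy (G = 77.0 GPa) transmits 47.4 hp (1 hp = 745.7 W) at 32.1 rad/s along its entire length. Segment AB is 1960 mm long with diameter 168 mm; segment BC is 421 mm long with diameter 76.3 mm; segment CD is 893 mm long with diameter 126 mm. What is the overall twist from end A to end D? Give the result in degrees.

0.154°

ω = 32.1 rad/s, so T = P/ω = 47.4×745.7 / 32.10 = 1101 N·m.
J_AB = π(0.168)⁴/32 = 7.82×10^-5 m⁴; J_BC = π(0.0763)⁴/32 = 3.33×10^-6 m⁴; J_CD = π(0.126)⁴/32 = 2.47×10^-5 m⁴.
θ = (T/G)·Σ L_i/J_i = (1101/77.0×10⁹)·(1.96/7.82×10^-5 + 0.421/3.33×10^-6 + 0.893/2.47×10^-5) = 2.684×10^-3 rad.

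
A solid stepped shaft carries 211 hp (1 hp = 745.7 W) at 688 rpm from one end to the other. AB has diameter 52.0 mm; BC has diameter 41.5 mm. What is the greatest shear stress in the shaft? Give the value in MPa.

156 MPa

ω = 2π·688/60 = 72.05 rad/s, so T = P/ω = 211×745.7 / 72.05 = 2184 N·m.
Under the same torque, τ_max = 16T/(πd³) is largest where d is smallest — segment BC (d = 41.5 mm).
τ_max = 16·2184/(π·(0.0415)³) = 1.556×10^8 Pa.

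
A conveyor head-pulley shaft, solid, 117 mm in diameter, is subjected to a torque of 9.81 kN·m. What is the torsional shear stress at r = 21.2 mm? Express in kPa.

J = πd⁴/32 = π(0.117)⁴/32 = 1.840×10^-5 m⁴.
Shear stress varies linearly with radius: τ = T·r/J = 9810 × 0.0212 / 1.840×10^-5 = 1.130×10^7 Pa.

11300 kPa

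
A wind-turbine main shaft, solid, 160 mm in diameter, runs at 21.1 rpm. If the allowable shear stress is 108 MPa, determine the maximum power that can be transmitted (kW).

192 kW

J = πd⁴/32 = π(0.160)⁴/32 = 6.434×10^-5 m⁴.
T_max = τ_allow·J/r = 1.08×10^8 × 6.434×10^-5 / 0.0800 = 86860 N·m.
ω = 2π·21.1/60 = 2.210 rad/s, so P_max = T_max·ω = 1.919×10^5 W.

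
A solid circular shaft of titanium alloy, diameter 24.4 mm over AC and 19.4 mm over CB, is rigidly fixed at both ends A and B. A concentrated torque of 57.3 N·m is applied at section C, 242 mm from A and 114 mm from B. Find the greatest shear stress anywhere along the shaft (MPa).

18.3 MPa

Compatibility: T_A·a/J_AC = T_B·b/J_CB with T_A + T_B = T₀.
J_AC = 3.48×10^-8 m⁴, J_CB = 1.39×10^-8 m⁴, so T_A = T₀·(J_AC/a)/((J_AC/a)+(J_CB/b)) = 31.00 N·m, T_B = 26.30 N·m.
τ in each portion: τ_AC = 1.09×10^7 Pa, τ_CB = 1.83×10^7 Pa; maximum is in CB.
τ_max = T_CB·r/J = 26.30·0.00970/1.39×10^-8 = 1.834×10^7 Pa.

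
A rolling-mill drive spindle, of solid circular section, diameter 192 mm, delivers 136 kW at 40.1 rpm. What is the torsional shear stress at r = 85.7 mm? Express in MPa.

ω = 2π·40.1/60 = 4.199 rad/s, so T = P/ω = 136×10³ / 4.199 = 32390 N·m.
J = πd⁴/32 = π(0.192)⁴/32 = 1.334×10^-4 m⁴.
Shear stress varies linearly with radius: τ = T·r/J = 32390 × 0.0857 / 1.334×10^-4 = 2.080×10^7 Pa.

20.8 MPa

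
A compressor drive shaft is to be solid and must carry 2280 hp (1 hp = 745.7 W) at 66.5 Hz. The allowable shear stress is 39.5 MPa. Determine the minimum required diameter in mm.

80.7 mm

ω = 2π·66.5 = 417.8 rad/s, so T = P/ω = 2280×745.7 / 417.8 = 4069 N·m.
For a solid shaft τ_max = 16T/(πd³), so d = (16T/(π τ_allow))^(1/3) = (16·4069/(π·3.95×10^7))^(1/3) = 0.08065 m.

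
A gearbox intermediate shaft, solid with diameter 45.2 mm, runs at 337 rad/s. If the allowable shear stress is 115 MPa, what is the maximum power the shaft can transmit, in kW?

703 kW

J = πd⁴/32 = π(0.0452)⁴/32 = 4.098×10^-7 m⁴.
T_max = τ_allow·J/r = 1.15×10^8 × 4.098×10^-7 / 0.0226 = 2085 N·m.
ω = 337 rad/s, so P_max = T_max·ω = 7.027×10^5 W.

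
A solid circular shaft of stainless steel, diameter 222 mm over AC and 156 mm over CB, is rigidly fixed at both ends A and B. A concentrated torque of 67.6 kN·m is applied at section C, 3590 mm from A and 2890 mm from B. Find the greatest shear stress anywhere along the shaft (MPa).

24.2 MPa

Compatibility: T_A·a/J_AC = T_B·b/J_CB with T_A + T_B = T₀.
J_AC = 2.38×10^-4 m⁴, J_CB = 5.81×10^-5 m⁴, so T_A = T₀·(J_AC/a)/((J_AC/a)+(J_CB/b)) = 51880 N·m, T_B = 15720 N·m.
τ in each portion: τ_AC = 2.42×10^7 Pa, τ_CB = 2.11×10^7 Pa; maximum is in AC.
τ_max = T_AC·r/J = 51880·0.111/2.38×10^-4 = 2.415×10^7 Pa.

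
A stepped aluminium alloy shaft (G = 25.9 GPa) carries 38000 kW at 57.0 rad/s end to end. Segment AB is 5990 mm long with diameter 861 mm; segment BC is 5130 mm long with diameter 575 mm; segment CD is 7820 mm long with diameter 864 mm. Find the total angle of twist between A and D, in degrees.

1.08°

ω = 57.0 rad/s, so T = P/ω = 38000×10³ / 57.00 = 666700 N·m.
J_AB = π(0.861)⁴/32 = 0.0540 m⁴; J_BC = π(0.575)⁴/32 = 0.0107 m⁴; J_CD = π(0.864)⁴/32 = 0.0547 m⁴.
θ = (T/G)·Σ L_i/J_i = (666700/25.9×10⁹)·(5.99/0.0540 + 5.13/0.0107 + 7.82/0.0547) = 0.01884 rad.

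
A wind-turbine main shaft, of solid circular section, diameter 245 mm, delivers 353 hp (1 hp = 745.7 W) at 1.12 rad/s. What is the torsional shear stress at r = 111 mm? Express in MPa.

73.8 MPa

ω = 1.12 rad/s, so T = P/ω = 353×745.7 / 1.120 = 235000 N·m.
J = πd⁴/32 = π(0.245)⁴/32 = 3.537×10^-4 m⁴.
Shear stress varies linearly with radius: τ = T·r/J = 235000 × 0.111 / 3.537×10^-4 = 7.375×10^7 Pa.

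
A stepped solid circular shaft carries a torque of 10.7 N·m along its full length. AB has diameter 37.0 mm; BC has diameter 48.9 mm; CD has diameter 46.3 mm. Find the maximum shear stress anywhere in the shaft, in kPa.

1080 kPa

Under the same torque, τ_max = 16T/(πd³) is largest where d is smallest — segment AB (d = 37.0 mm).
τ_max = 16·10.70/(π·(0.0370)³) = 1.076×10^6 Pa.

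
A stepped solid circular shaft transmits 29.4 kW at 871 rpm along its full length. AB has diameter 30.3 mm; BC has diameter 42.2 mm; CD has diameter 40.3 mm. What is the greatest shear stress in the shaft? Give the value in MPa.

ω = 2π·871/60 = 91.21 rad/s, so T = P/ω = 29.4×10³ / 91.21 = 322.3 N·m.
Under the same torque, τ_max = 16T/(πd³) is largest where d is smallest — segment AB (d = 30.3 mm).
τ_max = 16·322.3/(π·(0.0303)³) = 5.901×10^7 Pa.

59.0 MPa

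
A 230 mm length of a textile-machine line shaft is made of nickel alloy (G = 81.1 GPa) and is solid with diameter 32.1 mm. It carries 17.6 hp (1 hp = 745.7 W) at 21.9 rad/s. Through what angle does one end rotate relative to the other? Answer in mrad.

ω = 21.9 rad/s, so T = P/ω = 17.6×745.7 / 21.90 = 599.3 N·m.
J = πd⁴/32 = π(0.0321)⁴/32 = 1.042×10^-7 m⁴.
θ = T·L/(G·J) = 599.3 × 0.230 / (81.1×10⁹ × 1.042×10^-7) = 0.01630 rad.

16.3 mrad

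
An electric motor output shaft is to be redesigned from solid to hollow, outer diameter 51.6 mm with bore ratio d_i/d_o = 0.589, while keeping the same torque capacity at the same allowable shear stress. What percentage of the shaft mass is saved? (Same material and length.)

Equal τ_max and T ⇒ the solid shaft needs d_s³ = d_o³(1−k⁴), so d_s = 51.6·(1−0.589⁴)^(1/3) = 49.44 mm.
Area ratio A_h/A_s = d_o²(1−k²)/d_s² = (1−k²)/(1−k⁴)^(2/3) = 0.7114.
Mass saving = 1 − 0.7114 = 28.9 %.

28.9 %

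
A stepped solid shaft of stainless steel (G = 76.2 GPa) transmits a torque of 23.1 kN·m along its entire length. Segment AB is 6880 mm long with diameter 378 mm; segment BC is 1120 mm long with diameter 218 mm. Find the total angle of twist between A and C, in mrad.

J_AB = π(0.378)⁴/32 = 2.00×10^-3 m⁴; J_BC = π(0.218)⁴/32 = 2.22×10^-4 m⁴.
θ = (T/G)·Σ L_i/J_i = (23100/76.2×10⁹)·(6.88/2.00×10^-3 + 1.12/2.22×10^-4) = 2.572×10^-3 rad.

2.57 mrad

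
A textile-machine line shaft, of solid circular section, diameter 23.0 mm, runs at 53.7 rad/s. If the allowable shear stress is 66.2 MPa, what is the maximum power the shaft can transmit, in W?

8490 W

J = πd⁴/32 = π(0.0230)⁴/32 = 2.747×10^-8 m⁴.
T_max = τ_allow·J/r = 6.62×10^7 × 2.747×10^-8 / 0.0115 = 158.2 N·m.
ω = 53.7 rad/s, so P_max = T_max·ω = 8493 W.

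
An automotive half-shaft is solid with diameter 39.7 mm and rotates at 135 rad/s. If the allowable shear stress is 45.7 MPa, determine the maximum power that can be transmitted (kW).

75.8 kW

J = πd⁴/32 = π(0.0397)⁴/32 = 2.439×10^-7 m⁴.
T_max = τ_allow·J/r = 4.57×10^7 × 2.439×10^-7 / 0.0199 = 561.5 N·m.
ω = 135 rad/s, so P_max = T_max·ω = 7.580×10^4 W.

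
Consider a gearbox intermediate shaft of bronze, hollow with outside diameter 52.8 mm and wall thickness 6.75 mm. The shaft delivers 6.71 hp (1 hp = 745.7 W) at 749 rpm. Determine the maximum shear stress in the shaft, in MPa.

3.18 MPa

ω = 2π·749/60 = 78.44 rad/s, so T = P/ω = 6.71×745.7 / 78.44 = 63.79 N·m.
J = π(d_o⁴ − d_i⁴)/32 = π(0.0528⁴ − 0.0393⁴)/32 = 5.288×10^-7 m⁴.
τ_max = T·r/J = 63.79 × 0.0264 / 5.288×10^-7 = 3.185×10^6 Pa.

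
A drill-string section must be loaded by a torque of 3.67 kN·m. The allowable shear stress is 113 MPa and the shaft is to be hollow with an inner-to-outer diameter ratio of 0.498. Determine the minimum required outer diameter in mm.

56.1 mm

For a hollow shaft with d_i/d_o = 0.498: τ_max = 16T/(π d_o³ (1−k⁴)), so d_o = [16T/(π τ_allow (1−k⁴))]^(1/3) = [16·3670/(π·1.13×10^8·0.9385)]^(1/3) = 0.05607 m.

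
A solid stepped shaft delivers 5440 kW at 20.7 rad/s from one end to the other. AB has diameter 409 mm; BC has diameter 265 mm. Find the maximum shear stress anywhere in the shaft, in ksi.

ω = 20.7 rad/s, so T = P/ω = 5440×10³ / 20.70 = 262800 N·m.
Under the same torque, τ_max = 16T/(πd³) is largest where d is smallest — segment BC (d = 265 mm).
τ_max = 16·262800/(π·(0.265)³) = 7.192×10^7 Pa.

10.4 ksi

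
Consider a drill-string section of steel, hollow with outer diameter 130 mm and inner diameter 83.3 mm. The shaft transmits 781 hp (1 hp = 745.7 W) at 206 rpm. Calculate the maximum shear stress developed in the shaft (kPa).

ω = 2π·206/60 = 21.57 rad/s, so T = P/ω = 781×745.7 / 21.57 = 27000 N·m.
J = π(d_o⁴ − d_i⁴)/32 = π(0.130⁴ − 0.0833⁴)/32 = 2.331×10^-5 m⁴.
τ_max = T·r/J = 27000 × 0.0650 / 2.331×10^-5 = 7.527×10^7 Pa.

75300 kPa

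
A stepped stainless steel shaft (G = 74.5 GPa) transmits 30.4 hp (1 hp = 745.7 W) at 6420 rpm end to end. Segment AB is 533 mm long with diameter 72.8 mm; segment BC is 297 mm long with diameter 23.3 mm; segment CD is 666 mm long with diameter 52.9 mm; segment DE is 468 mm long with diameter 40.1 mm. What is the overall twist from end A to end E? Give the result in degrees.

ω = 2π·6420/60 = 672.3 rad/s, so T = P/ω = 30.4×745.7 / 672.3 = 33.72 N·m.
J_AB = π(0.0728)⁴/32 = 2.76×10^-6 m⁴; J_BC = π(0.0233)⁴/32 = 2.89×10^-8 m⁴; J_CD = π(0.0529)⁴/32 = 7.69×10^-7 m⁴; J_DE = π(0.0401)⁴/32 = 2.54×10^-7 m⁴.
θ = (T/G)·Σ L_i/J_i = (33.72/74.5×10⁹)·(0.533/2.76×10^-6 + 0.297/2.89×10^-8 + 0.666/7.69×10^-7 + 0.468/2.54×10^-7) = 5.960×10^-3 rad.

0.341°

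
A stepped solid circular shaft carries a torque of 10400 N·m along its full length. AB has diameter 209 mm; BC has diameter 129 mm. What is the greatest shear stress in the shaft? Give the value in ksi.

Under the same torque, τ_max = 16T/(πd³) is largest where d is smallest — segment BC (d = 129 mm).
τ_max = 16·10400/(π·(0.129)³) = 2.467×10^7 Pa.

3.58 ksi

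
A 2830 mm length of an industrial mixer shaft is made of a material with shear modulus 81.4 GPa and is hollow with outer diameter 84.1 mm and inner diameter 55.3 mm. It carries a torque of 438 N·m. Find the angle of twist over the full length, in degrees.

0.219°

J = π(d_o⁴ − d_i⁴)/32 = π(0.0841⁴ − 0.0553⁴)/32 = 3.993×10^-6 m⁴.
θ = T·L/(G·J) = 438.0 × 2.83 / (81.4×10⁹ × 3.993×10^-6) = 3.814×10^-3 rad.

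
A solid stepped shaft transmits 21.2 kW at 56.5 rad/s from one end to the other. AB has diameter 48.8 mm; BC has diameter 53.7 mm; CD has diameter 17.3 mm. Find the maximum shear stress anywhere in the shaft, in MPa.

369 MPa

ω = 56.5 rad/s, so T = P/ω = 21.2×10³ / 56.50 = 375.2 N·m.
Under the same torque, τ_max = 16T/(πd³) is largest where d is smallest — segment CD (d = 17.3 mm).
τ_max = 16·375.2/(π·(0.0173)³) = 3.691×10^8 Pa.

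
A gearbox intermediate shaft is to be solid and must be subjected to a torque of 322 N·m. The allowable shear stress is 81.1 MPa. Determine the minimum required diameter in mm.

For a solid shaft τ_max = 16T/(πd³), so d = (16T/(π τ_allow))^(1/3) = (16·322.0/(π·8.11×10^7))^(1/3) = 0.02724 m.

27.2 mm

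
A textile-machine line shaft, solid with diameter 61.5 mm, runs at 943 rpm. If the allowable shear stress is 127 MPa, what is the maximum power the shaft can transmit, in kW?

573 kW

J = πd⁴/32 = π(0.0615)⁴/32 = 1.404×10^-6 m⁴.
T_max = τ_allow·J/r = 1.27×10^8 × 1.404×10^-6 / 0.0307 = 5800 N·m.
ω = 2π·943/60 = 98.75 rad/s, so P_max = T_max·ω = 5.728×10^5 W.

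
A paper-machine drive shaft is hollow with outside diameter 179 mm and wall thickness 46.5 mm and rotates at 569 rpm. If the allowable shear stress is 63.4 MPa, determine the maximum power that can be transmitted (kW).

4030 kW

J = π(d_o⁴ − d_i⁴)/32 = π(0.179⁴ − 0.0860⁴)/32 = 9.542×10^-5 m⁴.
T_max = τ_allow·J/r = 6.34×10^7 × 9.542×10^-5 / 0.0895 = 67590 N·m.
ω = 2π·569/60 = 59.59 rad/s, so P_max = T_max·ω = 4.028×10^6 W.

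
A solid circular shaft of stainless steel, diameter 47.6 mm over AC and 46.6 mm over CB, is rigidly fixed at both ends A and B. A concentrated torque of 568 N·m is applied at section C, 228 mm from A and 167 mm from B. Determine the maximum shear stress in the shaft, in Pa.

1.59e7 Pa

Compatibility: T_A·a/J_AC = T_B·b/J_CB with T_A + T_B = T₀.
J_AC = 5.04×10^-7 m⁴, J_CB = 4.63×10^-7 m⁴, so T_A = T₀·(J_AC/a)/((J_AC/a)+(J_CB/b)) = 252.0 N·m, T_B = 316.0 N·m.
τ in each portion: τ_AC = 1.19×10^7 Pa, τ_CB = 1.59×10^7 Pa; maximum is in CB.
τ_max = T_CB·r/J = 316.0·0.0233/4.63×10^-7 = 1.590×10^7 Pa.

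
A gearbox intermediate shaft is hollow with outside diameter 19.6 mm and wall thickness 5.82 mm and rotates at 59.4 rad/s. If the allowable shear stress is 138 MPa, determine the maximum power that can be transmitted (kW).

J = π(d_o⁴ − d_i⁴)/32 = π(0.0196⁴ − 0.00796⁴)/32 = 1.409×10^-8 m⁴.
T_max = τ_allow·J/r = 1.38×10^8 × 1.409×10^-8 / 0.00980 = 198.5 N·m.
ω = 59.4 rad/s, so P_max = T_max·ω = 1.179×10^4 W.

11.8 kW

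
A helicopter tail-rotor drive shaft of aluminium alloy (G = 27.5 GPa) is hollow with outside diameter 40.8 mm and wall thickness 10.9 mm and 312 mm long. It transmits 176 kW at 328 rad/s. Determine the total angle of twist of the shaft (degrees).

1.35°

ω = 328 rad/s, so T = P/ω = 176×10³ / 328.0 = 536.6 N·m.
J = π(d_o⁴ − d_i⁴)/32 = π(0.0408⁴ − 0.0190⁴)/32 = 2.593×10^-7 m⁴.
θ = T·L/(G·J) = 536.6 × 0.312 / (27.5×10⁹ × 2.593×10^-7) = 0.02348 rad.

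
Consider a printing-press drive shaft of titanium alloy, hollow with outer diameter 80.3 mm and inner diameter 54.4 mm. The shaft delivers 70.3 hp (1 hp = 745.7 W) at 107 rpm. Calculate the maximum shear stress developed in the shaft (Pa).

5.83e7 Pa

ω = 2π·107/60 = 11.21 rad/s, so T = P/ω = 70.3×745.7 / 11.21 = 4679 N·m.
J = π(d_o⁴ − d_i⁴)/32 = π(0.0803⁴ − 0.0544⁴)/32 = 3.222×10^-6 m⁴.
τ_max = T·r/J = 4679 × 0.0401 / 3.222×10^-6 = 5.830×10^7 Pa.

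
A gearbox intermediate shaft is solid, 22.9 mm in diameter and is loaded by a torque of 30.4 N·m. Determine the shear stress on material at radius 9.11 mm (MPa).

10.3 MPa

J = πd⁴/32 = π(0.0229)⁴/32 = 2.700×10^-8 m⁴.
Shear stress varies linearly with radius: τ = T·r/J = 30.40 × 0.00911 / 2.700×10^-8 = 1.026×10^7 Pa.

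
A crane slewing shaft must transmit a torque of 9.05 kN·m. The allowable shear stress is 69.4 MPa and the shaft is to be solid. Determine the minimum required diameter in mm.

87.2 mm

For a solid shaft τ_max = 16T/(πd³), so d = (16T/(π τ_allow))^(1/3) = (16·9050/(π·6.94×10^7))^(1/3) = 0.08725 m.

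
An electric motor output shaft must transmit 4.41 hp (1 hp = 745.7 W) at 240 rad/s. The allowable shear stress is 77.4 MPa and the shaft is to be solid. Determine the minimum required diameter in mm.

ω = 240 rad/s, so T = P/ω = 4.41×745.7 / 240.0 = 13.70 N·m.
For a solid shaft τ_max = 16T/(πd³), so d = (16T/(π τ_allow))^(1/3) = (16·13.70/(π·7.74×10^7))^(1/3) = 0.009661 m.

9.66 mm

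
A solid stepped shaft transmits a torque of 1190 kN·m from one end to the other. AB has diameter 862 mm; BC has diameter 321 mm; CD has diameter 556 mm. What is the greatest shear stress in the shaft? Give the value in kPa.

Under the same torque, τ_max = 16T/(πd³) is largest where d is smallest — segment BC (d = 321 mm).
τ_max = 16·1.190e6/(π·(0.321)³) = 1.832×10^8 Pa.

183000 kPa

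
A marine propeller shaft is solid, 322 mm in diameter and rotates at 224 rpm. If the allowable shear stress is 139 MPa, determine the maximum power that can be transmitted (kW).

21400 kW

J = πd⁴/32 = π(0.322)⁴/32 = 1.055×10^-3 m⁴.
T_max = τ_allow·J/r = 1.39×10^8 × 1.055×10^-3 / 0.161 = 911200 N·m.
ω = 2π·224/60 = 23.46 rad/s, so P_max = T_max·ω = 2.137×10^7 W.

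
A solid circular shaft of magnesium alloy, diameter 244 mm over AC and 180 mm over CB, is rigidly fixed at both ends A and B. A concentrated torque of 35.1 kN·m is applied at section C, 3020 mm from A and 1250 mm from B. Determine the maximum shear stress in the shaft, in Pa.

1.28e7 Pa

Compatibility: T_A·a/J_AC = T_B·b/J_CB with T_A + T_B = T₀.
J_AC = 3.48×10^-4 m⁴, J_CB = 1.03×10^-4 m⁴, so T_A = T₀·(J_AC/a)/((J_AC/a)+(J_CB/b)) = 20460 N·m, T_B = 14640 N·m.
τ in each portion: τ_AC = 7.17×10^6 Pa, τ_CB = 1.28×10^7 Pa; maximum is in CB.
τ_max = T_CB·r/J = 14640·0.0900/1.03×10^-4 = 1.278×10^7 Pa.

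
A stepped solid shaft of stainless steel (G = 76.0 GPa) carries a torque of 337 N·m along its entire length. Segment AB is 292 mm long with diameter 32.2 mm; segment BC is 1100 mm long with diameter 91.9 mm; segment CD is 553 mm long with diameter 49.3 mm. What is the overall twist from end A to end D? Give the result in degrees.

0.985°

J_AB = π(0.0322)⁴/32 = 1.06×10^-7 m⁴; J_BC = π(0.0919)⁴/32 = 7.00×10^-6 m⁴; J_CD = π(0.0493)⁴/32 = 5.80×10^-7 m⁴.
θ = (T/G)·Σ L_i/J_i = (337.0/76.0×10⁹)·(0.292/1.06×10^-7 + 1.10/7.00×10^-6 + 0.553/5.80×10^-7) = 0.01719 rad.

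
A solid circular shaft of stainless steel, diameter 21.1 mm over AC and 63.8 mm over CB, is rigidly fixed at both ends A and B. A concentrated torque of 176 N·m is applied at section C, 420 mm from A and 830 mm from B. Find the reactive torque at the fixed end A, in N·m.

Compatibility: T_A·a/J_AC = T_B·b/J_CB with T_A + T_B = T₀.
J_AC = 1.95×10^-8 m⁴, J_CB = 1.63×10^-6 m⁴, so T_A = T₀·(J_AC/a)/((J_AC/a)+(J_CB/b)) = 4.065 N·m, T_B = 171.9 N·m.

4.06 N·m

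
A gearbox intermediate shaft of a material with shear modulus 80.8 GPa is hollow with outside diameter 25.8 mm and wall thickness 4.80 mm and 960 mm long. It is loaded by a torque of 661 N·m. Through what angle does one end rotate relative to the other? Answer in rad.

0.214 rad

J = π(d_o⁴ − d_i⁴)/32 = π(0.0258⁴ − 0.0162⁴)/32 = 3.674×10^-8 m⁴.
θ = T·L/(G·J) = 661.0 × 0.960 / (80.8×10⁹ × 3.674×10^-8) = 0.2138 rad.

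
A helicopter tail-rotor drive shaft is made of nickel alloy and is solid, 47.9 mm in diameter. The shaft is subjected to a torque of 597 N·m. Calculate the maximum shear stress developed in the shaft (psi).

J = πd⁴/32 = π(0.0479)⁴/32 = 5.168×10^-7 m⁴.
τ_max = T·r/J = 597.0 × 0.0239 / 5.168×10^-7 = 2.767×10^7 Pa.

4010 psi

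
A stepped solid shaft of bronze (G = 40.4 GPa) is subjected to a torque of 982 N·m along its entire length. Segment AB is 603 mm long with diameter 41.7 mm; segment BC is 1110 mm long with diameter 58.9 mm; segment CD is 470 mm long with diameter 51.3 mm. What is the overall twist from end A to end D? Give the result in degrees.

J_AB = π(0.0417)⁴/32 = 2.97×10^-7 m⁴; J_BC = π(0.0589)⁴/32 = 1.18×10^-6 m⁴; J_CD = π(0.0513)⁴/32 = 6.80×10^-7 m⁴.
θ = (T/G)·Σ L_i/J_i = (982.0/40.4×10⁹)·(0.603/2.97×10^-7 + 1.11/1.18×10^-6 + 0.470/6.80×10^-7) = 0.08901 rad.

5.10°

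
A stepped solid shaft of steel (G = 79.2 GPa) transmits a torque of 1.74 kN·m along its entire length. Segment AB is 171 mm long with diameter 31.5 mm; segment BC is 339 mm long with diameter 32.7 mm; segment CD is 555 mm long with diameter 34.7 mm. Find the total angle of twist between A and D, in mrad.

191 mrad

J_AB = π(0.0315)⁴/32 = 9.67×10^-8 m⁴; J_BC = π(0.0327)⁴/32 = 1.12×10^-7 m⁴; J_CD = π(0.0347)⁴/32 = 1.42×10^-7 m⁴.
θ = (T/G)·Σ L_i/J_i = (1740/79.2×10⁹)·(0.171/9.67×10^-8 + 0.339/1.12×10^-7 + 0.555/1.42×10^-7) = 0.1909 rad.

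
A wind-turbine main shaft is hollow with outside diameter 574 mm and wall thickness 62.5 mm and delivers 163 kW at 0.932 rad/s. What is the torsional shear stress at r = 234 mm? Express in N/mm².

6.14 N/mm²

ω = 0.932 rad/s, so T = P/ω = 163×10³ / 0.9320 = 174900 N·m.
J = π(d_o⁴ − d_i⁴)/32 = π(0.574⁴ − 0.449⁴)/32 = 6.667×10^-3 m⁴.
Shear stress varies linearly with radius: τ = T·r/J = 174900 × 0.234 / 6.667×10^-3 = 6.138×10^6 Pa.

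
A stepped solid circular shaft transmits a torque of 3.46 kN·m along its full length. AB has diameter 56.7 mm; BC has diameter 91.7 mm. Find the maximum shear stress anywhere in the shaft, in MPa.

Under the same torque, τ_max = 16T/(πd³) is largest where d is smallest — segment AB (d = 56.7 mm).
τ_max = 16·3460/(π·(0.0567)³) = 9.667×10^7 Pa.

96.7 MPa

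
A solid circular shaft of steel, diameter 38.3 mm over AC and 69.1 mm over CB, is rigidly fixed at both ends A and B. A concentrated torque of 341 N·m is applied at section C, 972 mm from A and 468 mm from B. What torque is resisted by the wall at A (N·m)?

Compatibility: T_A·a/J_AC = T_B·b/J_CB with T_A + T_B = T₀.
J_AC = 2.11×10^-7 m⁴, J_CB = 2.24×10^-6 m⁴, so T_A = T₀·(J_AC/a)/((J_AC/a)+(J_CB/b)) = 14.82 N·m, T_B = 326.2 N·m.

14.8 N·m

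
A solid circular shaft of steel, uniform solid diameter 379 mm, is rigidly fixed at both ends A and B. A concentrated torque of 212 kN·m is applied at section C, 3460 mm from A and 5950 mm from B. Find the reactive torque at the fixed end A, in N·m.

With uniform GJ and both ends fixed, compatibility θ_AC = θ_CB gives T_A·a = T_B·b, together with T_A + T_B = T₀.
T_A = T₀·b/(a+b) = 212000·5950/9410 = 134000 N·m; T_B = 77950 N·m.

134000 N·m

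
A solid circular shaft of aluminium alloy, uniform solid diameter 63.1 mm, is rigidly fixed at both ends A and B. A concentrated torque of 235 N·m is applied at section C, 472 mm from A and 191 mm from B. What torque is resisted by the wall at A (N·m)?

With uniform GJ and both ends fixed, compatibility θ_AC = θ_CB gives T_A·a = T_B·b, together with T_A + T_B = T₀.
T_A = T₀·b/(a+b) = 235.0·191/663.0 = 67.70 N·m; T_B = 167.3 N·m.

67.7 N·m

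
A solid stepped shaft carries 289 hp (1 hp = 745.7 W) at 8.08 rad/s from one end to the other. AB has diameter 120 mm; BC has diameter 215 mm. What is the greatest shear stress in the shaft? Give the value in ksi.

ω = 8.08 rad/s, so T = P/ω = 289×745.7 / 8.080 = 26670 N·m.
Under the same torque, τ_max = 16T/(πd³) is largest where d is smallest — segment AB (d = 120 mm).
τ_max = 16·26670/(π·(0.120)³) = 7.861×10^7 Pa.

11.4 ksi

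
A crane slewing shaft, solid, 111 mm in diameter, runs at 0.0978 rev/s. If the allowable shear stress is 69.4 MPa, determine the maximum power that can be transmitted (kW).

11.5 kW

J = πd⁴/32 = π(0.111)⁴/32 = 1.490×10^-5 m⁴.
T_max = τ_allow·J/r = 6.94×10^7 × 1.490×10^-5 / 0.0555 = 18640 N·m.
ω = 2π·0.0978 = 0.6145 rad/s, so P_max = T_max·ω = 1.145×10^4 W.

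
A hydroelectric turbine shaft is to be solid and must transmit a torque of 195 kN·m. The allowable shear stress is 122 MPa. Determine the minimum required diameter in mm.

For a solid shaft τ_max = 16T/(πd³), so d = (16T/(π τ_allow))^(1/3) = (16·195000/(π·1.22×10^8))^(1/3) = 0.2012 m.

201 mm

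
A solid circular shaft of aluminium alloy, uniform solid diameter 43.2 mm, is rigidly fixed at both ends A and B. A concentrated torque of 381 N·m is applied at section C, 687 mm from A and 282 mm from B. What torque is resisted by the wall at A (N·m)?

111 N·m

With uniform GJ and both ends fixed, compatibility θ_AC = θ_CB gives T_A·a = T_B·b, together with T_A + T_B = T₀.
T_A = T₀·b/(a+b) = 381.0·282/969.0 = 110.9 N·m; T_B = 270.1 N·m.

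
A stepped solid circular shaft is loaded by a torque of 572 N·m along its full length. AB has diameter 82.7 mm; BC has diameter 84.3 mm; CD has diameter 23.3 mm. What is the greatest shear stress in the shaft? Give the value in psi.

Under the same torque, τ_max = 16T/(πd³) is largest where d is smallest — segment CD (d = 23.3 mm).
τ_max = 16·572.0/(π·(0.0233)³) = 2.303×10^8 Pa.

33400 psi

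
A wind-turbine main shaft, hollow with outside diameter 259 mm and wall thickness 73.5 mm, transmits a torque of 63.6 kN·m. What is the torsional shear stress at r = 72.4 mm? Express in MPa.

J = π(d_o⁴ − d_i⁴)/32 = π(0.259⁴ − 0.112⁴)/32 = 4.263×10^-4 m⁴.
Shear stress varies linearly with radius: τ = T·r/J = 63600 × 0.0724 / 4.263×10^-4 = 1.080×10^7 Pa.

10.8 MPa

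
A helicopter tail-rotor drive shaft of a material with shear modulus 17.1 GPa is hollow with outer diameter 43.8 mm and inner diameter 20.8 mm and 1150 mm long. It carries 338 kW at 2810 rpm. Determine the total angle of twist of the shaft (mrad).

ω = 2π·2810/60 = 294.3 rad/s, so T = P/ω = 338×10³ / 294.3 = 1149 N·m.
J = π(d_o⁴ − d_i⁴)/32 = π(0.0438⁴ − 0.0208⁴)/32 = 3.429×10^-7 m⁴.
θ = T·L/(G·J) = 1149 × 1.15 / (17.1×10⁹ × 3.429×10^-7) = 0.2252 rad.

225 mrad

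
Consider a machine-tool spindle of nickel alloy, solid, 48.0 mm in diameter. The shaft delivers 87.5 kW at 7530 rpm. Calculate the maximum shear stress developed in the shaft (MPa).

5.11 MPa

ω = 2π·7530/60 = 788.5 rad/s, so T = P/ω = 87.5×10³ / 788.5 = 111.0 N·m.
J = πd⁴/32 = π(0.0480)⁴/32 = 5.212×10^-7 m⁴.
τ_max = T·r/J = 111.0 × 0.0240 / 5.212×10^-7 = 5.110×10^6 Pa.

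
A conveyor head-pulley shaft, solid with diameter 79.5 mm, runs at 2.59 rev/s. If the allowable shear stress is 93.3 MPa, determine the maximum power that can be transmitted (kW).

150 kW

J = πd⁴/32 = π(0.0795)⁴/32 = 3.922×10^-6 m⁴.
T_max = τ_allow·J/r = 9.33×10^7 × 3.922×10^-6 / 0.0398 = 9205 N·m.
ω = 2π·2.59 = 16.27 rad/s, so P_max = T_max·ω = 1.498×10^5 W.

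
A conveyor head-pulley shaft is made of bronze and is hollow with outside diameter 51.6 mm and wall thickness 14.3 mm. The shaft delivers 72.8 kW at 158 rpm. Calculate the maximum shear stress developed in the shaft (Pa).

ω = 2π·158/60 = 16.55 rad/s, so T = P/ω = 72.8×10³ / 16.55 = 4400 N·m.
J = π(d_o⁴ − d_i⁴)/32 = π(0.0516⁴ − 0.0230⁴)/32 = 6.685×10^-7 m⁴.
τ_max = T·r/J = 4400 × 0.0258 / 6.685×10^-7 = 1.698×10^8 Pa.

1.70e8 Pa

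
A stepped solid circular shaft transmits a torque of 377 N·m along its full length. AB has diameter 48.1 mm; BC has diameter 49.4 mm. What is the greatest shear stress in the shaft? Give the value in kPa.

Under the same torque, τ_max = 16T/(πd³) is largest where d is smallest — segment AB (d = 48.1 mm).
τ_max = 16·377.0/(π·(0.0481)³) = 1.725×10^7 Pa.

17300 kPa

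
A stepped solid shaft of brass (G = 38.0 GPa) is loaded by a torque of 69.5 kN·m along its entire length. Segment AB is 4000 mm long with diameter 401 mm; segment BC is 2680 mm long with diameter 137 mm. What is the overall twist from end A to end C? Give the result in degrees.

8.29°

J_AB = π(0.401)⁴/32 = 2.54×10^-3 m⁴; J_BC = π(0.137)⁴/32 = 3.46×10^-5 m⁴.
θ = (T/G)·Σ L_i/J_i = (69500/38.0×10⁹)·(4.00/2.54×10^-3 + 2.68/3.46×10^-5) = 0.1446 rad.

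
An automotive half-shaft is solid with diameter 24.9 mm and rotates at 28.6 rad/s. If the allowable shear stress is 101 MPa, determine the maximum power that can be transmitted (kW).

J = πd⁴/32 = π(0.0249)⁴/32 = 3.774×10^-8 m⁴.
T_max = τ_allow·J/r = 1.01×10^8 × 3.774×10^-8 / 0.0124 = 306.2 N·m.
ω = 28.6 rad/s, so P_max = T_max·ω = 8756 W.

8.76 kW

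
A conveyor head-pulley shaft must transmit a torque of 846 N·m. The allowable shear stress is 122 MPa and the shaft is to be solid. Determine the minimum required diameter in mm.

For a solid shaft τ_max = 16T/(πd³), so d = (16T/(π τ_allow))^(1/3) = (16·846.0/(π·1.22×10^8))^(1/3) = 0.03281 m.

32.8 mm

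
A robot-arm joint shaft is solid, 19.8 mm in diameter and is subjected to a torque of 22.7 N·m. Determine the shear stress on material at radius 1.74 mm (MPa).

J = πd⁴/32 = π(0.0198)⁴/32 = 1.509×10^-8 m⁴.
Shear stress varies linearly with radius: τ = T·r/J = 22.70 × 0.00174 / 1.509×10^-8 = 2.618×10^6 Pa.

2.62 MPa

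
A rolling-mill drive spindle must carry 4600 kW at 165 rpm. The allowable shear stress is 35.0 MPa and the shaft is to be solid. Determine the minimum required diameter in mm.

338 mm

ω = 2π·165/60 = 17.28 rad/s, so T = P/ω = 4600×10³ / 17.28 = 266200 N·m.
For a solid shaft τ_max = 16T/(πd³), so d = (16T/(π τ_allow))^(1/3) = (16·266200/(π·3.50×10^7))^(1/3) = 0.3384 m.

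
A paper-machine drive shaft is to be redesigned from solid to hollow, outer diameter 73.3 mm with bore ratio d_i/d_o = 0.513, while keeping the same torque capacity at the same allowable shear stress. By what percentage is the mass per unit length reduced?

22.7 %

Equal τ_max and T ⇒ the solid shaft needs d_s³ = d_o³(1−k⁴), so d_s = 73.3·(1−0.513⁴)^(1/3) = 71.57 mm.
Area ratio A_h/A_s = d_o²(1−k²)/d_s² = (1−k²)/(1−k⁴)^(2/3) = 0.7729.
Mass saving = 1 − 0.7729 = 22.7 %.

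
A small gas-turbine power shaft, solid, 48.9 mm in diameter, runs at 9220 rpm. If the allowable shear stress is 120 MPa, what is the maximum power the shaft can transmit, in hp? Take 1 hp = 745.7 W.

3570 hp

J = πd⁴/32 = π(0.0489)⁴/32 = 5.614×10^-7 m⁴.
T_max = τ_allow·J/r = 1.20×10^8 × 5.614×10^-7 / 0.0244 = 2755 N·m.
ω = 2π·9220/60 = 965.5 rad/s, so P_max = T_max·ω = 2.660×10^6 W.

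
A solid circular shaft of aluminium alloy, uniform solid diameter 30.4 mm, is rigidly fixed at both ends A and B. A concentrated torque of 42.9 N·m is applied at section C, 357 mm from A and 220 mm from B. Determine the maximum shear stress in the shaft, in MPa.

4.81 MPa

With uniform GJ and both ends fixed, compatibility θ_AC = θ_CB gives T_A·a = T_B·b, together with T_A + T_B = T₀.
T_A = T₀·b/(a+b) = 42.90·220/577.0 = 16.36 N·m; T_B = 26.54 N·m.
τ in each portion: τ_AC = 2.97×10^6 Pa, τ_CB = 4.81×10^6 Pa; maximum is in CB.
τ_max = T_CB·r/J = 26.54·0.0152/8.38×10^-8 = 4.812×10^6 Pa.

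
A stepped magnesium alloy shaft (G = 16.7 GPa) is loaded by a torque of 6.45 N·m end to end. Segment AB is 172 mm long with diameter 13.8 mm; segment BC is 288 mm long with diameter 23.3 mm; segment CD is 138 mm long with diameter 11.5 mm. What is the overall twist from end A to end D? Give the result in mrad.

53.5 mrad

J_AB = π(0.0138)⁴/32 = 3.56×10^-9 m⁴; J_BC = π(0.0233)⁴/32 = 2.89×10^-8 m⁴; J_CD = π(0.0115)⁴/32 = 1.72×10^-9 m⁴.
θ = (T/G)·Σ L_i/J_i = (6.450/16.7×10⁹)·(0.172/3.56×10^-9 + 0.288/2.89×10^-8 + 0.138/1.72×10^-9) = 0.05354 rad.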